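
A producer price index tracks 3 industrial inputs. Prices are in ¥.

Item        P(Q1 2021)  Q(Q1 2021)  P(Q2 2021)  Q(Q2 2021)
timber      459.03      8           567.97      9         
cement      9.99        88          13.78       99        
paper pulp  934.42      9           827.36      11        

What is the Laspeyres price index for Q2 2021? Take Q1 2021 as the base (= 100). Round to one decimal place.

101.9

Laspeyres price index uses base-period quantities as weights.
ΣP(Q2 2021)·Q(Q1 2021) = 567.97×8 + 13.78×88 + 827.36×9 = 4543.76 + 1212.64 + 7446.24 = 13202.64
ΣP(Q1 2021)·Q(Q1 2021) = 459.03×8 + 9.99×88 + 934.42×9 = 3672.24 + 879.12 + 8409.78 = 12961.14
Index = 13202.64 / 12961.14 × 100 = 101.8633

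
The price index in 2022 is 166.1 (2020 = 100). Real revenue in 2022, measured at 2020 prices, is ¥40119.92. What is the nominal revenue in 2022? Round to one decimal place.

Nominal = Real × (Index/100) = 40119.92 × (166.1/100)
        = 40119.92 × 1.661 = 66639.1871

66639.2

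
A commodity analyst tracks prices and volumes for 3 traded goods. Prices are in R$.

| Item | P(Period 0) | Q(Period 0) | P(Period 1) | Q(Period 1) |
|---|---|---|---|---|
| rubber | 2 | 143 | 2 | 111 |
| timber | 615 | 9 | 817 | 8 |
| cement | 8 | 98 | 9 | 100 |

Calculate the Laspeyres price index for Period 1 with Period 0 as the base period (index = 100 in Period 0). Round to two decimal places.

129.01

Laspeyres price index uses base-period quantities as weights.
ΣP(Period 1)·Q(Period 0) = 2×143 + 817×9 + 9×98 = 286 + 7353 + 882 = 8521
ΣP(Period 0)·Q(Period 0) = 2×143 + 615×9 + 8×98 = 286 + 5535 + 784 = 6605
Index = 8521 / 6605 × 100 = 129.0083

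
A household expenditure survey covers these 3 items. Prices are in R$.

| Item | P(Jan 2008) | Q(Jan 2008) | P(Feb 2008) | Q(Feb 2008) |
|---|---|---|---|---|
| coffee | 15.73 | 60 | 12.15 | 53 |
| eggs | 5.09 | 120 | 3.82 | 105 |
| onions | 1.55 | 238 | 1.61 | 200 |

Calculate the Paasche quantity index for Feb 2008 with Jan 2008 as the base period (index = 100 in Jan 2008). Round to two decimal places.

87.04

Paasche quantity index uses current-period prices as weights.
ΣP(Feb 2008)·Q(Feb 2008) = 12.15×53 + 3.82×105 + 1.61×200 = 643.95 + 401.1 + 322 = 1367.05
ΣP(Feb 2008)·Q(Jan 2008) = 12.15×60 + 3.82×120 + 1.61×238 = 729 + 458.4 + 383.18 = 1570.58
Index = 1367.05 / 1570.58 × 100 = 87.0411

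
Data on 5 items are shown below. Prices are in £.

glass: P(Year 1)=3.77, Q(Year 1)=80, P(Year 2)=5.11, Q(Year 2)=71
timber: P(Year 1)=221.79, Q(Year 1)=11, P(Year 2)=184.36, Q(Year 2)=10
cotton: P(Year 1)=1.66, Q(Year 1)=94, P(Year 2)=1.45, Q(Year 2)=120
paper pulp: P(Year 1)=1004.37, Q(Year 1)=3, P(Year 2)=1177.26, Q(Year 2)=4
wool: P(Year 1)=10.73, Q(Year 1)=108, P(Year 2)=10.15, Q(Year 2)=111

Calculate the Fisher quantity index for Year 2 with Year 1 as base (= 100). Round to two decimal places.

Laspeyres component (base-period weights):
ΣP(Year 1)Q(Year 2) = 3.77×71 + 221.79×10 + 1.66×120 + 1004.37×4 + 10.73×111 = 267.67 + 2217.9 + 199.2 + 4017.48 + 1191.03 = 7893.28
ΣP(Year 1)Q(Year 1) = 3.77×80 + 221.79×11 + 1.66×94 + 1004.37×3 + 10.73×108 = 301.6 + 2439.69 + 156.04 + 3013.11 + 1158.84 = 7069.28
L = 7893.28 / 7069.28 × 100 = 111.6561
Paasche component (current-period weights):
ΣP(Year 2)Q(Year 2) = 5.11×71 + 184.36×10 + 1.45×120 + 1177.26×4 + 10.15×111 = 362.81 + 1843.6 + 174 + 4709.04 + 1126.65 = 8216.1
ΣP(Year 2)Q(Year 1) = 5.11×80 + 184.36×11 + 1.45×94 + 1177.26×3 + 10.15×108 = 408.8 + 2027.96 + 136.3 + 3531.78 + 1096.2 = 7201.04
P = 8216.1 / 7201.04 × 100 = 114.0960
Fisher = √(L × P) = √(111.6561 × 114.0960) = 112.8695

112.87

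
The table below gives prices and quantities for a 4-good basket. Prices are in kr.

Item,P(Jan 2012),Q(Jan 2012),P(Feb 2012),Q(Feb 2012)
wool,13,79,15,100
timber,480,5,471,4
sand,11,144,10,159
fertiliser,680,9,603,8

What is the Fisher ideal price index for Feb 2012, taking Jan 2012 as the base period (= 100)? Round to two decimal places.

Laspeyres component (base-period weights):
ΣP(Feb 2012)Q(Jan 2012) = 15×79 + 471×5 + 10×144 + 603×9 = 1185 + 2355 + 1440 + 5427 = 10407
ΣP(Jan 2012)Q(Jan 2012) = 13×79 + 480×5 + 11×144 + 680×9 = 1027 + 2400 + 1584 + 6120 = 11131
L = 10407 / 11131 × 100 = 93.4956
Paasche component (current-period weights):
ΣP(Feb 2012)Q(Feb 2012) = 15×100 + 471×4 + 10×159 + 603×8 = 1500 + 1884 + 1590 + 4824 = 9798
ΣP(Jan 2012)Q(Feb 2012) = 13×100 + 480×4 + 11×159 + 680×8 = 1300 + 1920 + 1749 + 5440 = 10409
P = 9798 / 10409 × 100 = 94.1301
Fisher = √(L × P) = √(93.4956 × 94.1301) = 93.8123

93.81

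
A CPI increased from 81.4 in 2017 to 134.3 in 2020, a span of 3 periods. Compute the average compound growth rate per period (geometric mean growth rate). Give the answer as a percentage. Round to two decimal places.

Growth factor = (134.3/81.4)^(1/3) = (1.649877)^(1/3) = 1.181636
Growth rate = 1.181636 − 1 = 0.181636 = 18.1636%

18.16%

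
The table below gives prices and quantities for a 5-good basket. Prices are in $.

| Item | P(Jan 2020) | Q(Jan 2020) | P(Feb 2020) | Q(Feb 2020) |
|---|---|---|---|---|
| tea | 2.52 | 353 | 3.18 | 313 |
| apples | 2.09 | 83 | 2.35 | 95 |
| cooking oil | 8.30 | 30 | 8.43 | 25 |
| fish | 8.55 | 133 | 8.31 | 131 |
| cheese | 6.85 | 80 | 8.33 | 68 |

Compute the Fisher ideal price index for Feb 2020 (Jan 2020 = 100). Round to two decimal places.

111.22

Laspeyres component (base-period weights):
ΣP(Feb 2020)Q(Jan 2020) = 3.18×353 + 2.35×83 + 8.43×30 + 8.31×133 + 8.33×80 = 1122.54 + 195.05 + 252.9 + 1105.23 + 666.4 = 3342.12
ΣP(Jan 2020)Q(Jan 2020) = 2.52×353 + 2.09×83 + 8.30×30 + 8.55×133 + 6.85×80 = 889.56 + 173.47 + 249 + 1137.15 + 548 = 2997.18
L = 3342.12 / 2997.18 × 100 = 111.5088
Paasche component (current-period weights):
ΣP(Feb 2020)Q(Feb 2020) = 3.18×313 + 2.35×95 + 8.43×25 + 8.31×131 + 8.33×68 = 995.34 + 223.25 + 210.75 + 1088.61 + 566.44 = 3084.39
ΣP(Jan 2020)Q(Feb 2020) = 2.52×313 + 2.09×95 + 8.30×25 + 8.55×131 + 6.85×68 = 788.76 + 198.55 + 207.5 + 1120.05 + 465.8 = 2780.66
P = 3084.39 / 2780.66 × 100 = 110.9229
Fisher = √(L × P) = √(111.5088 × 110.9229) = 111.2155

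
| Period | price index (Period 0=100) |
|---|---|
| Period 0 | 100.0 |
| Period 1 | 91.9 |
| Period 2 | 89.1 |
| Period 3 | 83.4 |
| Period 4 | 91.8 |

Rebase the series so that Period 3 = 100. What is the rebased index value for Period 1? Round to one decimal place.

110.2

Rebased(Period 1) = 91.9 / 83.4 × 100 = 110.1918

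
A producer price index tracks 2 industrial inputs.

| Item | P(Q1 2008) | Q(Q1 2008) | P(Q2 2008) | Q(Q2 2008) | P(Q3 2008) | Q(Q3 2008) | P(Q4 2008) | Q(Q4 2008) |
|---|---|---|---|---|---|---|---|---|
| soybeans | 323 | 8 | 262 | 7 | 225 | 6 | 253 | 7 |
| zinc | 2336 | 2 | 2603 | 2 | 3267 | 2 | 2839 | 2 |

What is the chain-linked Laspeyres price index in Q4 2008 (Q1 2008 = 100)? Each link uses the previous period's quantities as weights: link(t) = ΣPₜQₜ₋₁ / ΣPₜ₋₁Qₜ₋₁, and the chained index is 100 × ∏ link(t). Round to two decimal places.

105.80

Link Q1 2008→Q2 2008:
ΣP(Q2 2008)Q(Q1 2008) = 262×8 + 2603×2 = 2096 + 5206 = 7302
ΣP(Q1 2008)Q(Q1 2008) = 323×8 + 2336×2 = 2584 + 4672 = 7256
link = 7302/7256 = 1.006340
Link Q2 2008→Q3 2008:
ΣP(Q3 2008)Q(Q2 2008) = 225×7 + 3267×2 = 1575 + 6534 = 8109
ΣP(Q2 2008)Q(Q2 2008) = 262×7 + 2603×2 = 1834 + 5206 = 7040
link = 8109/7040 = 1.151847
Link Q3 2008→Q4 2008:
ΣP(Q4 2008)Q(Q3 2008) = 253×6 + 2839×2 = 1518 + 5678 = 7196
ΣP(Q3 2008)Q(Q3 2008) = 225×6 + 3267×2 = 1350 + 6534 = 7884
link = 7196/7884 = 0.912735
Chained index = 100 × 1.006340 × 1.151847 × 0.912735 = 105.7995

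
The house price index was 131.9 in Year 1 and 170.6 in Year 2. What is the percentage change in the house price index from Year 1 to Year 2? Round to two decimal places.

29.34%

Change = (170.6 − 131.9) / 131.9 × 100
       = 38.7 / 131.9 × 100 = 29.3404%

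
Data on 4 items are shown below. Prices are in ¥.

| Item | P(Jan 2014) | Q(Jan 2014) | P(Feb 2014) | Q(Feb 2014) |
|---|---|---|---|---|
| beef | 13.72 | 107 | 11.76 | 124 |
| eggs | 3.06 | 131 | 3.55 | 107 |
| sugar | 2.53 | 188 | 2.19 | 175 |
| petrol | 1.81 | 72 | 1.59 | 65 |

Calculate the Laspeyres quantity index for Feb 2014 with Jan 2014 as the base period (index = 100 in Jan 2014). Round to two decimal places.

104.62

Laspeyres quantity index uses base-period prices as weights.
ΣP(Jan 2014)·Q(Feb 2014) = 13.72×124 + 3.06×107 + 2.53×175 + 1.81×65 = 1701.28 + 327.42 + 442.75 + 117.65 = 2589.1
ΣP(Jan 2014)·Q(Jan 2014) = 13.72×107 + 3.06×131 + 2.53×188 + 1.81×72 = 1468.04 + 400.86 + 475.64 + 130.32 = 2474.86
Index = 2589.1 / 2474.86 × 100 = 104.6160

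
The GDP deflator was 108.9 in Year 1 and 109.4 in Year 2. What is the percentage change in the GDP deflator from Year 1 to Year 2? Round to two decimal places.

Change = (109.4 − 108.9) / 108.9 × 100
       = 0.5 / 108.9 × 100 = 0.4591%

0.46%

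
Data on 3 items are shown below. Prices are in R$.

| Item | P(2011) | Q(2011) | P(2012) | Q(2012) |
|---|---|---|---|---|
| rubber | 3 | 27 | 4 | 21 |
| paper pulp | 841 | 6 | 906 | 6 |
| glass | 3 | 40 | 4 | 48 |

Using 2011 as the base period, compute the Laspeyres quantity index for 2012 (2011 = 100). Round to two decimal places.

100.11

Laspeyres quantity index uses base-period prices as weights.
ΣP(2011)·Q(2012) = 3×21 + 841×6 + 3×48 = 63 + 5046 + 144 = 5253
ΣP(2011)·Q(2011) = 3×27 + 841×6 + 3×40 = 81 + 5046 + 120 = 5247
Index = 5253 / 5247 × 100 = 100.1144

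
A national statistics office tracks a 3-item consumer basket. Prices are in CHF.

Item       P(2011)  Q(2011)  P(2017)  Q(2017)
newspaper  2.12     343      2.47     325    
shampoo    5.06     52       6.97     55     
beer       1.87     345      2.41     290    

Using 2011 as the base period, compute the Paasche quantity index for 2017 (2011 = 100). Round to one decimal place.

92.4

Paasche quantity index uses current-period prices as weights.
ΣP(2017)·Q(2017) = 2.47×325 + 6.97×55 + 2.41×290 = 802.75 + 383.35 + 698.9 = 1885
ΣP(2017)·Q(2011) = 2.47×343 + 6.97×52 + 2.41×345 = 847.21 + 362.44 + 831.45 = 2041.1
Index = 1885 / 2041.1 × 100 = 92.3522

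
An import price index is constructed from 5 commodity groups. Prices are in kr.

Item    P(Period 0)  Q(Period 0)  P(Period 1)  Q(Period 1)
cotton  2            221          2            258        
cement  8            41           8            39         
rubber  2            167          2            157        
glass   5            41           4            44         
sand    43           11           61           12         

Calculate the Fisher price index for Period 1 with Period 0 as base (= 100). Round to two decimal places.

Laspeyres component (base-period weights):
ΣP(Period 1)Q(Period 0) = 2×221 + 8×41 + 2×167 + 4×41 + 61×11 = 442 + 328 + 334 + 164 + 671 = 1939
ΣP(Period 0)Q(Period 0) = 2×221 + 8×41 + 2×167 + 5×41 + 43×11 = 442 + 328 + 334 + 205 + 473 = 1782
L = 1939 / 1782 × 100 = 108.8103
Paasche component (current-period weights):
ΣP(Period 1)Q(Period 1) = 2×258 + 8×39 + 2×157 + 4×44 + 61×12 = 516 + 312 + 314 + 176 + 732 = 2050
ΣP(Period 0)Q(Period 1) = 2×258 + 8×39 + 2×157 + 5×44 + 43×12 = 516 + 312 + 314 + 220 + 516 = 1878
P = 2050 / 1878 × 100 = 109.1587
Fisher = √(L × P) = √(108.8103 × 109.1587) = 108.9844

108.98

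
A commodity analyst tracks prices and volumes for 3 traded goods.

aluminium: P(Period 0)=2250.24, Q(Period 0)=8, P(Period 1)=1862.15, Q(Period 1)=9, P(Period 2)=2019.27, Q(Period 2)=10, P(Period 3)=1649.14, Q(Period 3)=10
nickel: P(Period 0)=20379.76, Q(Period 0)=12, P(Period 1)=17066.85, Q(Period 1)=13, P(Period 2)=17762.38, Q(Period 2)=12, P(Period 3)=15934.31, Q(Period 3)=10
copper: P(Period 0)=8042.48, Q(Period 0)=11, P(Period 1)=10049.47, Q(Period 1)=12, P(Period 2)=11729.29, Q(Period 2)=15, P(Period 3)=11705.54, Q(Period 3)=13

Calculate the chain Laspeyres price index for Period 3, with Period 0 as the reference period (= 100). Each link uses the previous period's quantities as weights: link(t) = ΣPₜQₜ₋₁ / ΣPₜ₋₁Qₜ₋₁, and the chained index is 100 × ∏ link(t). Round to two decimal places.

Link Period 0→Period 1:
ΣP(Period 1)Q(Period 0) = 1862.15×8 + 17066.85×12 + 10049.47×11 = 14897.2 + 204802.2 + 110544.17 = 330243.57
ΣP(Period 0)Q(Period 0) = 2250.24×8 + 20379.76×12 + 8042.48×11 = 18001.92 + 244557.12 + 88467.28 = 351026.32
link = 330243.57/351026.32 = 0.940794
Link Period 1→Period 2:
ΣP(Period 2)Q(Period 1) = 2019.27×9 + 17762.38×13 + 11729.29×12 = 18173.43 + 230910.94 + 140751.48 = 389835.85
ΣP(Period 1)Q(Period 1) = 1862.15×9 + 17066.85×13 + 10049.47×12 = 16759.35 + 221869.05 + 120593.64 = 359222.04
link = 389835.85/359222.04 = 1.085223
Link Period 2→Period 3:
ΣP(Period 3)Q(Period 2) = 1649.14×10 + 15934.31×12 + 11705.54×15 = 16491.4 + 191211.72 + 175583.1 = 383286.22
ΣP(Period 2)Q(Period 2) = 2019.27×10 + 17762.38×12 + 11729.29×15 = 20192.7 + 213148.56 + 175939.35 = 409280.61
link = 383286.22/409280.61 = 0.936488
Chained index = 100 × 0.940794 × 1.085223 × 0.936488 = 95.6127

95.61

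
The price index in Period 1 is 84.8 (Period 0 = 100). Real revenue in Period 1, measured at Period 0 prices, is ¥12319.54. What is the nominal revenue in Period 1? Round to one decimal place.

10447.0

Nominal = Real × (Index/100) = 12319.54 × (84.8/100)
        = 12319.54 × 0.848 = 10446.9699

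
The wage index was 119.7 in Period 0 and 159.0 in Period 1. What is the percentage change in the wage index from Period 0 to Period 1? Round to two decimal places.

32.83%

Change = (159.0 − 119.7) / 119.7 × 100
       = 39.3 / 119.7 × 100 = 32.8321%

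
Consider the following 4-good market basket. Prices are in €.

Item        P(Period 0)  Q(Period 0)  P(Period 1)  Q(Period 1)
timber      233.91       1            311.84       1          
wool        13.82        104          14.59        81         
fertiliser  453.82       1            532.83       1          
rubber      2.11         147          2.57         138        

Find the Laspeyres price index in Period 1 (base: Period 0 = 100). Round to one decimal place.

Laspeyres price index uses base-period quantities as weights.
ΣP(Period 1)·Q(Period 0) = 311.84×1 + 14.59×104 + 532.83×1 + 2.57×147 = 311.84 + 1517.36 + 532.83 + 377.79 = 2739.82
ΣP(Period 0)·Q(Period 0) = 233.91×1 + 13.82×104 + 453.82×1 + 2.11×147 = 233.91 + 1437.28 + 453.82 + 310.17 = 2435.18
Index = 2739.82 / 2435.18 × 100 = 112.5100

112.5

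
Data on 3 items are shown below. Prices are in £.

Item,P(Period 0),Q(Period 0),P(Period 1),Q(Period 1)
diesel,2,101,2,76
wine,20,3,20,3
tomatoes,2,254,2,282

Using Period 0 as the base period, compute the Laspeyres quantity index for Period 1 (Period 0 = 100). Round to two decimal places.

Laspeyres quantity index uses base-period prices as weights.
ΣP(Period 0)·Q(Period 1) = 2×76 + 20×3 + 2×282 = 152 + 60 + 564 = 776
ΣP(Period 0)·Q(Period 0) = 2×101 + 20×3 + 2×254 = 202 + 60 + 508 = 770
Index = 776 / 770 × 100 = 100.7792

100.78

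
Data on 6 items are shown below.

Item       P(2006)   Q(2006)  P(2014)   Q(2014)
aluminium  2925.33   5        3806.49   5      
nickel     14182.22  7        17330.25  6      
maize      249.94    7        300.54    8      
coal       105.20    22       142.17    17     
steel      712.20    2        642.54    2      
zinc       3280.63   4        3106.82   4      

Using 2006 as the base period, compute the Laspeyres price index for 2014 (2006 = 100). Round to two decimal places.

120.21

Laspeyres price index uses base-period quantities as weights.
ΣP(2014)·Q(2006) = 3806.49×5 + 17330.25×7 + 300.54×7 + 142.17×22 + 642.54×2 + 3106.82×4 = 19032.45 + 121311.75 + 2103.78 + 3127.74 + 1285.08 + 12427.28 = 159288.08
ΣP(2006)·Q(2006) = 2925.33×5 + 14182.22×7 + 249.94×7 + 105.20×22 + 712.20×2 + 3280.63×4 = 14626.65 + 99275.54 + 1749.58 + 2314.4 + 1424.4 + 13122.52 = 132513.09
Index = 159288.08 / 132513.09 × 100 = 120.2055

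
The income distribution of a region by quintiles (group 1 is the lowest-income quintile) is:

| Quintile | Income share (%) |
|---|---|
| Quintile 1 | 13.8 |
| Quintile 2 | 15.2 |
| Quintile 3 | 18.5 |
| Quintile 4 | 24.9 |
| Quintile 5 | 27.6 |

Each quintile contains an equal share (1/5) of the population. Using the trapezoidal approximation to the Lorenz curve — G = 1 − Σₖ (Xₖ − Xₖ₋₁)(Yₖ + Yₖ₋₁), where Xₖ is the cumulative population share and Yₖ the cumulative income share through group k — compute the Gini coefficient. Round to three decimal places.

Cumulative income shares Yₖ: 0.1380, 0.2900, 0.4750, 0.7240, 1.0000
Σ (Xₖ−Xₖ₋₁)(Yₖ+Yₖ₋₁) = (1/5)(0.1380+0.0000) + (1/5)(0.2900+0.1380) + (1/5)(0.4750+0.2900) + (1/5)(0.7240+0.4750) + (1/5)(1.0000+0.7240)
  = 0.0276 + 0.0856 + 0.1530 + 0.2398 + 0.3448 = 0.8508
G = 1 − 0.8508 = 0.1492

0.149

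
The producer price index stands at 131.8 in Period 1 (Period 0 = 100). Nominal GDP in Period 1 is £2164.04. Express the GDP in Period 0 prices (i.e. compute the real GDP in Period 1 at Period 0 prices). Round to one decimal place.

1641.9

Real = Nominal ÷ (Index/100) = 2164.04 ÷ (131.8/100)
     = 2164.04 ÷ 1.318 = 1641.9120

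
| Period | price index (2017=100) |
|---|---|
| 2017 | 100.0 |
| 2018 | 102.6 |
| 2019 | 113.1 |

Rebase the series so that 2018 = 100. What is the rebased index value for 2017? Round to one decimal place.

Rebased(2017) = 100.0 / 102.6 × 100 = 97.4659

97.5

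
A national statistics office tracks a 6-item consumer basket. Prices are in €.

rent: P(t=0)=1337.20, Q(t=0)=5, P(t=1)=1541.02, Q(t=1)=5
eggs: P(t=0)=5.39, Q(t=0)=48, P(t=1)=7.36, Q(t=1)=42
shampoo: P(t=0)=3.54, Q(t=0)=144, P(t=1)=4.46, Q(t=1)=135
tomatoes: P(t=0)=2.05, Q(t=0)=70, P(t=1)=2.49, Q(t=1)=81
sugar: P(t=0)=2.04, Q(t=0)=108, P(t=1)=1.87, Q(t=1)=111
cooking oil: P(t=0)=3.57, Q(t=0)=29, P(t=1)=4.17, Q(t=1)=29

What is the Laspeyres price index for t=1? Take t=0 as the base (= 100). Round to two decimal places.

116.11

Laspeyres price index uses base-period quantities as weights.
ΣP(t=1)·Q(t=0) = 1541.02×5 + 7.36×48 + 4.46×144 + 2.49×70 + 1.87×108 + 4.17×29 = 7705.1 + 353.28 + 642.24 + 174.3 + 201.96 + 120.93 = 9197.81
ΣP(t=0)·Q(t=0) = 1337.20×5 + 5.39×48 + 3.54×144 + 2.05×70 + 2.04×108 + 3.57×29 = 6686 + 258.72 + 509.76 + 143.5 + 220.32 + 103.53 = 7921.83
Index = 9197.81 / 7921.83 × 100 = 116.1071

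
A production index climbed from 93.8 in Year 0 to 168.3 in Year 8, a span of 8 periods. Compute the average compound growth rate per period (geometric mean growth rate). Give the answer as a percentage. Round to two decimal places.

7.58%

Growth factor = (168.3/93.8)^(1/8) = (1.794243)^(1/8) = 1.075809
Growth rate = 1.075809 − 1 = 0.075809 = 7.5809%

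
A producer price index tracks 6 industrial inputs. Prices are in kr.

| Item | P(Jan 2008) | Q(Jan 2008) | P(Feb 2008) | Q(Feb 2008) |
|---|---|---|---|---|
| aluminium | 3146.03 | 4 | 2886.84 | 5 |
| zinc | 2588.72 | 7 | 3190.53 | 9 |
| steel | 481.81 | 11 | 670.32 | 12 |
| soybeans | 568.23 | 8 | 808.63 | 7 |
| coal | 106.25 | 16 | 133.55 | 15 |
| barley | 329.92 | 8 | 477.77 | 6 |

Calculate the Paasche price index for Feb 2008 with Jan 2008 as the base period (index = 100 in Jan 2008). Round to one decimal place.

117.9

Paasche price index uses current-period quantities as weights.
ΣP(Feb 2008)·Q(Feb 2008) = 2886.84×5 + 3190.53×9 + 670.32×12 + 808.63×7 + 133.55×15 + 477.77×6 = 14434.2 + 28714.77 + 8043.84 + 5660.41 + 2003.25 + 2866.62 = 61723.09
ΣP(Jan 2008)·Q(Feb 2008) = 3146.03×5 + 2588.72×9 + 481.81×12 + 568.23×7 + 106.25×15 + 329.92×6 = 15730.15 + 23298.48 + 5781.72 + 3977.61 + 1593.75 + 1979.52 = 52361.23
Index = 61723.09 / 52361.23 × 100 = 117.8794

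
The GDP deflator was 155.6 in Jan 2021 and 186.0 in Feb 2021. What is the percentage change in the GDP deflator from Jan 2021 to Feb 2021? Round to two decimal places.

19.54%

Change = (186.0 − 155.6) / 155.6 × 100
       = 30.4 / 155.6 × 100 = 19.5373%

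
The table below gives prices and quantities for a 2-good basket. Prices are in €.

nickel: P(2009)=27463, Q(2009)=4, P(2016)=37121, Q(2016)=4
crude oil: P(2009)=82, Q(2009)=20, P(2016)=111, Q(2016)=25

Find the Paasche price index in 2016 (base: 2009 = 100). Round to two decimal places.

135.17

Paasche price index uses current-period quantities as weights.
ΣP(2016)·Q(2016) = 37121×4 + 111×25 = 148484 + 2775 = 151259
ΣP(2009)·Q(2016) = 27463×4 + 82×25 = 109852 + 2050 = 111902
Index = 151259 / 111902 × 100 = 135.1710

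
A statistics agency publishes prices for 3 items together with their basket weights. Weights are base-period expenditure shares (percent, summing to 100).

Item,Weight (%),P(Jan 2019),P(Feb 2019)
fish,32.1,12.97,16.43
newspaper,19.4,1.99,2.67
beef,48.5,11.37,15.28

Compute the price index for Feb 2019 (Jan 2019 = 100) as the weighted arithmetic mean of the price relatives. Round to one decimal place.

fish: 32.1 × (16.43/12.97) = 32.1 × 1.266769 = 40.6633
newspaper: 19.4 × (2.67/1.99) = 19.4 × 1.341709 = 26.0291
beef: 48.5 × (15.28/11.37) = 48.5 × 1.343887 = 65.1785
Index = Σ wᵢ·(p₁ᵢ/p₀ᵢ) = 40.6633 + 26.0291 + 65.1785 = 131.8710

131.9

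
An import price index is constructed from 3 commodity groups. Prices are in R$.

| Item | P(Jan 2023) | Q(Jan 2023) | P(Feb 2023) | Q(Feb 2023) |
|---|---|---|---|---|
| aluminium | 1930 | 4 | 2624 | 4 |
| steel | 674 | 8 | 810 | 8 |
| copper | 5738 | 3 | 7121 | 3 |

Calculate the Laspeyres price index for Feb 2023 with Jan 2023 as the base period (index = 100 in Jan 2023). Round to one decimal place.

126.4

Laspeyres price index uses base-period quantities as weights.
ΣP(Feb 2023)·Q(Jan 2023) = 2624×4 + 810×8 + 7121×3 = 10496 + 6480 + 21363 = 38339
ΣP(Jan 2023)·Q(Jan 2023) = 1930×4 + 674×8 + 5738×3 = 7720 + 5392 + 17214 = 30326
Index = 38339 / 30326 × 100 = 126.4229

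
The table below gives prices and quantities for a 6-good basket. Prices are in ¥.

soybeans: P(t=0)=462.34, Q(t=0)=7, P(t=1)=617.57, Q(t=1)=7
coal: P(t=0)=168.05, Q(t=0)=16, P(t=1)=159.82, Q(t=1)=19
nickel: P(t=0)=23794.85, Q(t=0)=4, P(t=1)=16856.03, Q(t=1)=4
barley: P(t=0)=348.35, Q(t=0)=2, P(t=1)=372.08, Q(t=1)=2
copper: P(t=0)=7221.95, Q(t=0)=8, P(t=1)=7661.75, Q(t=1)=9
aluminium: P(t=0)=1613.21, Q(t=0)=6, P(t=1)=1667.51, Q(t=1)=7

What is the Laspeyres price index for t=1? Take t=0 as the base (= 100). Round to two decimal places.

Laspeyres price index uses base-period quantities as weights.
ΣP(t=1)·Q(t=0) = 617.57×7 + 159.82×16 + 16856.03×4 + 372.08×2 + 7661.75×8 + 1667.51×6 = 4322.99 + 2557.12 + 67424.12 + 744.16 + 61294 + 10005.06 = 146347.45
ΣP(t=0)·Q(t=0) = 462.34×7 + 168.05×16 + 23794.85×4 + 348.35×2 + 7221.95×8 + 1613.21×6 = 3236.38 + 2688.8 + 95179.4 + 696.7 + 57775.6 + 9679.26 = 169256.14
Index = 146347.45 / 169256.14 × 100 = 86.4651

86.47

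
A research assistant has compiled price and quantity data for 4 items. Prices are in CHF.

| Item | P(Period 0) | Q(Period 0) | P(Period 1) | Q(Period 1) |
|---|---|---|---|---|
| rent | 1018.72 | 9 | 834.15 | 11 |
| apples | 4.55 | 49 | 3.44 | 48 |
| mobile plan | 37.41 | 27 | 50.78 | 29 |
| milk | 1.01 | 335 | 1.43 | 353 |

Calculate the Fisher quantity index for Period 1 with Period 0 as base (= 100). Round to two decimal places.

Laspeyres component (base-period weights):
ΣP(Period 0)Q(Period 1) = 1018.72×11 + 4.55×48 + 37.41×29 + 1.01×353 = 11205.92 + 218.4 + 1084.89 + 356.53 = 12865.74
ΣP(Period 0)Q(Period 0) = 1018.72×9 + 4.55×49 + 37.41×27 + 1.01×335 = 9168.48 + 222.95 + 1010.07 + 338.35 = 10739.85
L = 12865.74 / 10739.85 × 100 = 119.7944
Paasche component (current-period weights):
ΣP(Period 1)Q(Period 1) = 834.15×11 + 3.44×48 + 50.78×29 + 1.43×353 = 9175.65 + 165.12 + 1472.62 + 504.79 = 11318.18
ΣP(Period 1)Q(Period 0) = 834.15×9 + 3.44×49 + 50.78×27 + 1.43×335 = 7507.35 + 168.56 + 1371.06 + 479.05 = 9526.02
P = 11318.18 / 9526.02 × 100 = 118.8133
Fisher = √(L × P) = √(119.7944 × 118.8133) = 119.3029

119.30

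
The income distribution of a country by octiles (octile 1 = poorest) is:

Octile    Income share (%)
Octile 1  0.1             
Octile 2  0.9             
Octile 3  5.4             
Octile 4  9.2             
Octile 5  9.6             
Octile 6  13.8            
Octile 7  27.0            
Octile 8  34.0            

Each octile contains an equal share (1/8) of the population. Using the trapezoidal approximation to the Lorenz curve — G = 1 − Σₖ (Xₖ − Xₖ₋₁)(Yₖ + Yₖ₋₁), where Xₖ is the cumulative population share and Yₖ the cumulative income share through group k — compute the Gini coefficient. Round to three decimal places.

0.492

Cumulative income shares Yₖ: 0.0010, 0.0100, 0.0640, 0.1560, 0.2520, 0.3900, 0.6600, 1.0000
Σ (Xₖ−Xₖ₋₁)(Yₖ+Yₖ₋₁) = (1/8)(0.0010+0.0000) + (1/8)(0.0100+0.0010) + (1/8)(0.0640+0.0100) + (1/8)(0.1560+0.0640) + (1/8)(0.2520+0.1560) + (1/8)(0.3900+0.2520) + (1/8)(0.6600+0.3900) + (1/8)(1.0000+0.6600)
  = 0.0001 + 0.0014 + 0.0093 + 0.0275 + 0.0510 + 0.0803 + 0.1313 + 0.2075 = 0.5082
G = 1 − 0.5082 = 0.4918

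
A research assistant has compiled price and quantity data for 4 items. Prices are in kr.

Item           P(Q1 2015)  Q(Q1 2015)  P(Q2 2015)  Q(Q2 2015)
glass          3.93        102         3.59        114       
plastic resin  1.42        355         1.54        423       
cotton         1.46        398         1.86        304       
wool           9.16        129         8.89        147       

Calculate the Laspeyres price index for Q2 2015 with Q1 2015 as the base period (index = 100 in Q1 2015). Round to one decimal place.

105.0

Laspeyres price index uses base-period quantities as weights.
ΣP(Q2 2015)·Q(Q1 2015) = 3.59×102 + 1.54×355 + 1.86×398 + 8.89×129 = 366.18 + 546.7 + 740.28 + 1146.81 = 2799.97
ΣP(Q1 2015)·Q(Q1 2015) = 3.93×102 + 1.42×355 + 1.46×398 + 9.16×129 = 400.86 + 504.1 + 581.08 + 1181.64 = 2667.68
Index = 2799.97 / 2667.68 × 100 = 104.9590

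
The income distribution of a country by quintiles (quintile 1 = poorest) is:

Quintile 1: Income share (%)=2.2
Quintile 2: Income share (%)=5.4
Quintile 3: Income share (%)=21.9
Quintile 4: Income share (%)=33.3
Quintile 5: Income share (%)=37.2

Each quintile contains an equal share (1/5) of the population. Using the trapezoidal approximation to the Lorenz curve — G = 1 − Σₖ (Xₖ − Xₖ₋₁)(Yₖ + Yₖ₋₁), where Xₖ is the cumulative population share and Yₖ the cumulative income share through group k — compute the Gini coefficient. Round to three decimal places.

0.392

Cumulative income shares Yₖ: 0.0220, 0.0760, 0.2950, 0.6280, 1.0000
Σ (Xₖ−Xₖ₋₁)(Yₖ+Yₖ₋₁) = (1/5)(0.0220+0.0000) + (1/5)(0.0760+0.0220) + (1/5)(0.2950+0.0760) + (1/5)(0.6280+0.2950) + (1/5)(1.0000+0.6280)
  = 0.0044 + 0.0196 + 0.0742 + 0.1846 + 0.3256 = 0.6084
G = 1 − 0.6084 = 0.3916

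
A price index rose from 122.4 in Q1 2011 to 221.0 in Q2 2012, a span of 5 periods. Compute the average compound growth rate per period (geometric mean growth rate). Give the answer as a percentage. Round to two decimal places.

Growth factor = (221.0/122.4)^(1/5) = (1.805556)^(1/5) = 1.125440
Growth rate = 1.125440 − 1 = 0.125440 = 12.5440%

12.54%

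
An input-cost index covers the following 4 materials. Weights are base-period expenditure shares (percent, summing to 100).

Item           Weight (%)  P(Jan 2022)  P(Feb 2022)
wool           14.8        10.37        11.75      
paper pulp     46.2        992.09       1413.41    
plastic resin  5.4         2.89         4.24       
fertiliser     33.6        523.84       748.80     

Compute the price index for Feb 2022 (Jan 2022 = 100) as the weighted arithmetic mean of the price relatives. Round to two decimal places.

138.54

wool: 14.8 × (11.75/10.37) = 14.8 × 1.133076 = 16.7695
paper pulp: 46.2 × (1413.41/992.09) = 46.2 × 1.424679 = 65.8202
plastic resin: 5.4 × (4.24/2.89) = 5.4 × 1.467128 = 7.9225
fertiliser: 33.6 × (748.80/523.84) = 33.6 × 1.429444 = 48.0293
Index = Σ wᵢ·(p₁ᵢ/p₀ᵢ) = 16.7695 + 65.8202 + 7.9225 + 48.0293 = 138.5415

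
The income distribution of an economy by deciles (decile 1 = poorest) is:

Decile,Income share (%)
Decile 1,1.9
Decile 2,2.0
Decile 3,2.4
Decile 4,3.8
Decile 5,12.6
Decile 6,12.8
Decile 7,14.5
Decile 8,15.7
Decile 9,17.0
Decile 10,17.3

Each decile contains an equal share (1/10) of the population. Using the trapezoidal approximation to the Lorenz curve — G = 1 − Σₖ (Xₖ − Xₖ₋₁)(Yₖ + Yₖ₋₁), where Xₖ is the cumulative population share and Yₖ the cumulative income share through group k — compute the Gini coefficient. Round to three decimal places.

Cumulative income shares Yₖ: 0.0190, 0.0390, 0.0630, 0.1010, 0.2270, 0.3550, 0.5000, 0.6570, 0.8270, 1.0000
Σ (Xₖ−Xₖ₋₁)(Yₖ+Yₖ₋₁) = (1/10)(0.0190+0.0000) + (1/10)(0.0390+0.0190) + (1/10)(0.0630+0.0390) + (1/10)(0.1010+0.0630) + (1/10)(0.2270+0.1010) + (1/10)(0.3550+0.2270) + (1/10)(0.5000+0.3550) + (1/10)(0.6570+0.5000) + (1/10)(0.8270+0.6570) + (1/10)(1.0000+0.8270)
  = 0.0019 + 0.0058 + 0.0102 + 0.0164 + 0.0328 + 0.0582 + 0.0855 + 0.1157 + 0.1484 + 0.1827 = 0.6576
G = 1 − 0.6576 = 0.3424

0.342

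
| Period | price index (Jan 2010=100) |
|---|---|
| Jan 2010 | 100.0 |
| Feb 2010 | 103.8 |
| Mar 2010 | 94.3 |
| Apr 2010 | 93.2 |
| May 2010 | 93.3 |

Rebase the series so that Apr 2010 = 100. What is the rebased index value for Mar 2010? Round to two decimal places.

101.18

Rebased(Mar 2010) = 94.3 / 93.2 × 100 = 101.1803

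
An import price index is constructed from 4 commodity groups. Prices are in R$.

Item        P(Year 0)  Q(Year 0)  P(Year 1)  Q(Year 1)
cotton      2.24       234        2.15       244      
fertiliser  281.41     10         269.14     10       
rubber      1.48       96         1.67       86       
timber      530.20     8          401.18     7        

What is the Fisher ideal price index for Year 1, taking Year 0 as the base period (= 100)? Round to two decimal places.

85.34

Laspeyres component (base-period weights):
ΣP(Year 1)Q(Year 0) = 2.15×234 + 269.14×10 + 1.67×96 + 401.18×8 = 503.1 + 2691.4 + 160.32 + 3209.44 = 6564.26
ΣP(Year 0)Q(Year 0) = 2.24×234 + 281.41×10 + 1.48×96 + 530.20×8 = 524.16 + 2814.1 + 142.08 + 4241.6 = 7721.94
L = 6564.26 / 7721.94 × 100 = 85.0079
Paasche component (current-period weights):
ΣP(Year 1)Q(Year 1) = 2.15×244 + 269.14×10 + 1.67×86 + 401.18×7 = 524.6 + 2691.4 + 143.62 + 2808.26 = 6167.88
ΣP(Year 0)Q(Year 1) = 2.24×244 + 281.41×10 + 1.48×86 + 530.20×7 = 546.56 + 2814.1 + 127.28 + 3711.4 = 7199.34
P = 6167.88 / 7199.34 × 100 = 85.6729
Fisher = √(L × P) = √(85.0079 × 85.6729) = 85.3397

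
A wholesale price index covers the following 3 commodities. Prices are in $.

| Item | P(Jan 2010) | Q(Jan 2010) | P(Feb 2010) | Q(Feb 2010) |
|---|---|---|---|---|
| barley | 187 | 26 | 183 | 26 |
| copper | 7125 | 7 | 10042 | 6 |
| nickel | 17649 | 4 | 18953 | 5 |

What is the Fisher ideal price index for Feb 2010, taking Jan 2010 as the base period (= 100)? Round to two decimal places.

118.98

Laspeyres component (base-period weights):
ΣP(Feb 2010)Q(Jan 2010) = 183×26 + 10042×7 + 18953×4 = 4758 + 70294 + 75812 = 150864
ΣP(Jan 2010)Q(Jan 2010) = 187×26 + 7125×7 + 17649×4 = 4862 + 49875 + 70596 = 125333
L = 150864 / 125333 × 100 = 120.3705
Paasche component (current-period weights):
ΣP(Feb 2010)Q(Feb 2010) = 183×26 + 10042×6 + 18953×5 = 4758 + 60252 + 94765 = 159775
ΣP(Jan 2010)Q(Feb 2010) = 187×26 + 7125×6 + 17649×5 = 4862 + 42750 + 88245 = 135857
P = 159775 / 135857 × 100 = 117.6053
Fisher = √(L × P) = √(120.3705 × 117.6053) = 118.9799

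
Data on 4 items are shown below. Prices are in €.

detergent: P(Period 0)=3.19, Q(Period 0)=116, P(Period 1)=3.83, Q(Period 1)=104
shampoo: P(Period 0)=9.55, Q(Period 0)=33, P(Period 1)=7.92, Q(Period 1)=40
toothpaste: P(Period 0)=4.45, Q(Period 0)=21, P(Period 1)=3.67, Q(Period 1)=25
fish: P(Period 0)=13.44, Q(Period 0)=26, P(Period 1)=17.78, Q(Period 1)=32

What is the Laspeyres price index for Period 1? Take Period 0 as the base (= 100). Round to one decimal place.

Laspeyres price index uses base-period quantities as weights.
ΣP(Period 1)·Q(Period 0) = 3.83×116 + 7.92×33 + 3.67×21 + 17.78×26 = 444.28 + 261.36 + 77.07 + 462.28 = 1244.99
ΣP(Period 0)·Q(Period 0) = 3.19×116 + 9.55×33 + 4.45×21 + 13.44×26 = 370.04 + 315.15 + 93.45 + 349.44 = 1128.08
Index = 1244.99 / 1128.08 × 100 = 110.3636

110.4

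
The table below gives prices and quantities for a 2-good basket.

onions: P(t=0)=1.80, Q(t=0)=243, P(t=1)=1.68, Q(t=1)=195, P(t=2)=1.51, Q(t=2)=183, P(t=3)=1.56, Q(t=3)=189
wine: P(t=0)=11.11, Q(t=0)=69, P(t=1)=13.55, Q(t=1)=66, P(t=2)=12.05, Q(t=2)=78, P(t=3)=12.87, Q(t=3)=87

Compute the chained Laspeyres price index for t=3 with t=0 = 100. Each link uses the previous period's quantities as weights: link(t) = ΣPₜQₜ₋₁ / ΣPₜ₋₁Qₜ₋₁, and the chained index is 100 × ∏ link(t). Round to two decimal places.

Link t=0→t=1:
ΣP(t=1)Q(t=0) = 1.68×243 + 13.55×69 = 408.24 + 934.95 = 1343.19
ΣP(t=0)Q(t=0) = 1.80×243 + 11.11×69 = 437.4 + 766.59 = 1203.99
link = 1343.19/1203.99 = 1.115616
Link t=1→t=2:
ΣP(t=2)Q(t=1) = 1.51×195 + 12.05×66 = 294.45 + 795.3 = 1089.75
ΣP(t=1)Q(t=1) = 1.68×195 + 13.55×66 = 327.6 + 894.3 = 1221.9
link = 1089.75/1221.9 = 0.891849
Link t=2→t=3:
ΣP(t=3)Q(t=2) = 1.56×183 + 12.87×78 = 285.48 + 1003.86 = 1289.34
ΣP(t=2)Q(t=2) = 1.51×183 + 12.05×78 = 276.33 + 939.9 = 1216.23
link = 1289.34/1216.23 = 1.060112
Chained index = 100 × 1.115616 × 0.891849 × 1.060112 = 105.4769

105.48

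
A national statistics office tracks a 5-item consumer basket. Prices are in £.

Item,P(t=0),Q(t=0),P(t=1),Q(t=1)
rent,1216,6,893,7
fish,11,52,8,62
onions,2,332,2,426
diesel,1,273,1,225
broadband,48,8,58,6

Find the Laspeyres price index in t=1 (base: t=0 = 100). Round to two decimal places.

78.08

Laspeyres price index uses base-period quantities as weights.
ΣP(t=1)·Q(t=0) = 893×6 + 8×52 + 2×332 + 1×273 + 58×8 = 5358 + 416 + 664 + 273 + 464 = 7175
ΣP(t=0)·Q(t=0) = 1216×6 + 11×52 + 2×332 + 1×273 + 48×8 = 7296 + 572 + 664 + 273 + 384 = 9189
Index = 7175 / 9189 × 100 = 78.0825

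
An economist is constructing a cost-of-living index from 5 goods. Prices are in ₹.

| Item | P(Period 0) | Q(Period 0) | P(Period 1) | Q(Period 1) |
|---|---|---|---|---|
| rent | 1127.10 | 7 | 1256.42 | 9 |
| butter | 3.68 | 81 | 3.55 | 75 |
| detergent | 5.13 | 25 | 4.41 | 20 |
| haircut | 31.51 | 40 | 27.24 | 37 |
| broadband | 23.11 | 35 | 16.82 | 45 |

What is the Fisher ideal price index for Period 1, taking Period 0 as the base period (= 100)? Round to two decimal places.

Laspeyres component (base-period weights):
ΣP(Period 1)Q(Period 0) = 1256.42×7 + 3.55×81 + 4.41×25 + 27.24×40 + 16.82×35 = 8794.94 + 287.55 + 110.25 + 1089.6 + 588.7 = 10871.04
ΣP(Period 0)Q(Period 0) = 1127.10×7 + 3.68×81 + 5.13×25 + 31.51×40 + 23.11×35 = 7889.7 + 298.08 + 128.25 + 1260.4 + 808.85 = 10385.28
L = 10871.04 / 10385.28 × 100 = 104.6774
Paasche component (current-period weights):
ΣP(Period 1)Q(Period 1) = 1256.42×9 + 3.55×75 + 4.41×20 + 27.24×37 + 16.82×45 = 11307.78 + 266.25 + 88.2 + 1007.88 + 756.9 = 13427.01
ΣP(Period 0)Q(Period 1) = 1127.10×9 + 3.68×75 + 5.13×20 + 31.51×37 + 23.11×45 = 10143.9 + 276 + 102.6 + 1165.87 + 1039.95 = 12728.32
P = 13427.01 / 12728.32 × 100 = 105.4893
Fisher = √(L × P) = √(104.6774 × 105.4893) = 105.0825

105.08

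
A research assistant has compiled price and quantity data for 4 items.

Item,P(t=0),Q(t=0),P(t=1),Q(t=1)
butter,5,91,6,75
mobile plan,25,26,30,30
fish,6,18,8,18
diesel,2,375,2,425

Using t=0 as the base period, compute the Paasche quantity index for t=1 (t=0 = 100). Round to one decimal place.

Paasche quantity index uses current-period prices as weights.
ΣP(t=1)·Q(t=1) = 6×75 + 30×30 + 8×18 + 2×425 = 450 + 900 + 144 + 850 = 2344
ΣP(t=1)·Q(t=0) = 6×91 + 30×26 + 8×18 + 2×375 = 546 + 780 + 144 + 750 = 2220
Index = 2344 / 2220 × 100 = 105.5856

105.6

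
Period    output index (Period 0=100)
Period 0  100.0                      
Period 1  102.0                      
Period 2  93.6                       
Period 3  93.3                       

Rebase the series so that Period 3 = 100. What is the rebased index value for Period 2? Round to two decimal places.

100.32

Rebased(Period 2) = 93.6 / 93.3 × 100 = 100.3215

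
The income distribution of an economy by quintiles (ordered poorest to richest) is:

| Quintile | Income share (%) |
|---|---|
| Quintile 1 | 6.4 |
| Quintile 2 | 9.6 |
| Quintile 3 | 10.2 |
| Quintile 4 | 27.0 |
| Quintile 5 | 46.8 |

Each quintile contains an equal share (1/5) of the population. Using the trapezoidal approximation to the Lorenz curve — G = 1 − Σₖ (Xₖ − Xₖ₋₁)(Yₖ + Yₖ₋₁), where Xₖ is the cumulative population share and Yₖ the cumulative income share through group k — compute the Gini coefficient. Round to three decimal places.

Cumulative income shares Yₖ: 0.0640, 0.1600, 0.2620, 0.5320, 1.0000
Σ (Xₖ−Xₖ₋₁)(Yₖ+Yₖ₋₁) = (1/5)(0.0640+0.0000) + (1/5)(0.1600+0.0640) + (1/5)(0.2620+0.1600) + (1/5)(0.5320+0.2620) + (1/5)(1.0000+0.5320)
  = 0.0128 + 0.0448 + 0.0844 + 0.1588 + 0.3064 = 0.6072
G = 1 − 0.6072 = 0.3928

0.393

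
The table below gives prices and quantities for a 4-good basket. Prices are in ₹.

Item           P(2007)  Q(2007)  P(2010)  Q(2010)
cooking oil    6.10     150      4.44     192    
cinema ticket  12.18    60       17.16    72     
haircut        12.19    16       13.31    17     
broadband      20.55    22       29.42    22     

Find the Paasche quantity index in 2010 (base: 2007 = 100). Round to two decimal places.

115.87

Paasche quantity index uses current-period prices as weights.
ΣP(2010)·Q(2010) = 4.44×192 + 17.16×72 + 13.31×17 + 29.42×22 = 852.48 + 1235.52 + 226.27 + 647.24 = 2961.51
ΣP(2010)·Q(2007) = 4.44×150 + 17.16×60 + 13.31×16 + 29.42×22 = 666 + 1029.6 + 212.96 + 647.24 = 2555.8
Index = 2961.51 / 2555.8 × 100 = 115.8741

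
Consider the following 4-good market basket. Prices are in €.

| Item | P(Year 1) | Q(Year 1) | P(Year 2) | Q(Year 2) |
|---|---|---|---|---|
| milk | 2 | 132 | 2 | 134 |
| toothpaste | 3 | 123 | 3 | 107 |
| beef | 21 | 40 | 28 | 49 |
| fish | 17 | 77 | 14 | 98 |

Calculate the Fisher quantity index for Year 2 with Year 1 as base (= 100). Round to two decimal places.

Laspeyres component (base-period weights):
ΣP(Year 1)Q(Year 2) = 2×134 + 3×107 + 21×49 + 17×98 = 268 + 321 + 1029 + 1666 = 3284
ΣP(Year 1)Q(Year 1) = 2×132 + 3×123 + 21×40 + 17×77 = 264 + 369 + 840 + 1309 = 2782
L = 3284 / 2782 × 100 = 118.0446
Paasche component (current-period weights):
ΣP(Year 2)Q(Year 2) = 2×134 + 3×107 + 28×49 + 14×98 = 268 + 321 + 1372 + 1372 = 3333
ΣP(Year 2)Q(Year 1) = 2×132 + 3×123 + 28×40 + 14×77 = 264 + 369 + 1120 + 1078 = 2831
P = 3333 / 2831 × 100 = 117.7323
Fisher = √(L × P) = √(118.0446 × 117.7323) = 117.8883

117.89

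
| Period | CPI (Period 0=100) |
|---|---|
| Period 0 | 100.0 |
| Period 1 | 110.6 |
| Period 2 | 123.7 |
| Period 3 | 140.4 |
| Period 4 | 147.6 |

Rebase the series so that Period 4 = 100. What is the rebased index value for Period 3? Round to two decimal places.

Rebased(Period 3) = 140.4 / 147.6 × 100 = 95.1220

95.12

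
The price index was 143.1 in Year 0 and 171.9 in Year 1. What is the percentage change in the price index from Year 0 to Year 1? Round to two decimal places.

20.13%

Change = (171.9 − 143.1) / 143.1 × 100
       = 28.8 / 143.1 × 100 = 20.1258%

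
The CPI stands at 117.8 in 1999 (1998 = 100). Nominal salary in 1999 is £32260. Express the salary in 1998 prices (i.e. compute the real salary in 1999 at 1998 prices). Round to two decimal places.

27385.40

Real = Nominal ÷ (Index/100) = 32260 ÷ (117.8/100)
     = 32260 ÷ 1.178 = 27385.3990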